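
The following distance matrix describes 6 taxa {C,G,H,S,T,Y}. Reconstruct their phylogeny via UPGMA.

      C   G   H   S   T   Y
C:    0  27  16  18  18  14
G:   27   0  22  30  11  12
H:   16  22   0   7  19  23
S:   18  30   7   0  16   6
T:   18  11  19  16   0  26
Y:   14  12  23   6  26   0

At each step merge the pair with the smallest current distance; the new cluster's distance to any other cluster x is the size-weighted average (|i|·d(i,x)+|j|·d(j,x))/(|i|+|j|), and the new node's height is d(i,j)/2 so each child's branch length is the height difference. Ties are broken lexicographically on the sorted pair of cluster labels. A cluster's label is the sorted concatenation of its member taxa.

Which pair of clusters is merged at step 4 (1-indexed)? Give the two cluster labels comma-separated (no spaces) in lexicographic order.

C,HSY

1. join S+Y (d=6) ⇒ SY; edges |S|=3, |Y|=3
  updated: d(C,SY)=16, d(G,SY)=21, d(H,SY)=15, d(SY,T)=21
2. join G+T (d=11) ⇒ GT; edges |G|=11/2, |T|=11/2
  updated: d(C,GT)=45/2, d(GT,H)=41/2, d(GT,SY)=21
3. join H+SY (d=15) ⇒ HSY; edges |H|=15/2, |SY|=9/2
  updated: d(C,HSY)=16, d(GT,HSY)=125/6
4. join C+HSY (d=16) ⇒ CHSY; edges |C|=8, |HSY|=1/2
  updated: d(CHSY,GT)=85/4
5. join CHSY+GT (d=85/4) ⇒ CGHSTY; edges |CHSY|=21/8, |GT|=41/8
final tree: ((C:8,(H:15/2,(S:3,Y:3):9/2):1/2):21/8,(G:11/2,T:11/2):41/8)
total length: 181/4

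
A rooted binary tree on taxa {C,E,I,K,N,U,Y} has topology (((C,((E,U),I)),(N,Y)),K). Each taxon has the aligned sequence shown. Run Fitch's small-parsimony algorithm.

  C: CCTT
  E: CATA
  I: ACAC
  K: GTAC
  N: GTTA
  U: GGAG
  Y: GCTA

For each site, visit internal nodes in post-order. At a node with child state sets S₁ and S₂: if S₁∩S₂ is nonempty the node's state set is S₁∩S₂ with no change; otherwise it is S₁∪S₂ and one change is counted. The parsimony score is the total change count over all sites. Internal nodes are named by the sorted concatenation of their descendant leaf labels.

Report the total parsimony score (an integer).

site 0, node EU: E={C} ∪ U={G} → {C,G} (+1)
site 0, node EIU: EU={C,G} ∪ I={A} → {A,C,G} (+1)
site 0, node CEIU: C={C} ∩ EIU={A,C,G} → {C} (+0)
site 0, node NY: N={G} ∩ Y={G} → {G} (+0)
site 0, node CEINUY: CEIU={C} ∪ NY={G} → {C,G} (+1)
site 0, node CEIKNUY: CEINUY={C,G} ∩ K={G} → {G} (+0)
site 1, node EU: E={A} ∪ U={G} → {A,G} (+1)
site 1, node EIU: EU={A,G} ∪ I={C} → {A,C,G} (+1)
site 1, node CEIU: C={C} ∩ EIU={A,C,G} → {C} (+0)
site 1, node NY: N={T} ∪ Y={C} → {C,T} (+1)
site 1, node CEINUY: CEIU={C} ∩ NY={C,T} → {C} (+0)
site 1, node CEIKNUY: CEINUY={C} ∪ K={T} → {C,T} (+1)
site 2, node EU: E={T} ∪ U={A} → {A,T} (+1)
site 2, node EIU: EU={A,T} ∩ I={A} → {A} (+0)
site 2, node CEIU: C={T} ∪ EIU={A} → {A,T} (+1)
site 2, node NY: N={T} ∩ Y={T} → {T} (+0)
site 2, node CEINUY: CEIU={A,T} ∩ NY={T} → {T} (+0)
site 2, node CEIKNUY: CEINUY={T} ∪ K={A} → {A,T} (+1)
site 3, node EU: E={A} ∪ U={G} → {A,G} (+1)
site 3, node EIU: EU={A,G} ∪ I={C} → {A,C,G} (+1)
site 3, node CEIU: C={T} ∪ EIU={A,C,G} → {A,C,G,T} (+1)
site 3, node NY: N={A} ∩ Y={A} → {A} (+0)
site 3, node CEINUY: CEIU={A,C,G,T} ∩ NY={A} → {A} (+0)
site 3, node CEIKNUY: CEINUY={A} ∪ K={C} → {A,C} (+1)
per-site changes: [3, 4, 3, 4]; total = 14

14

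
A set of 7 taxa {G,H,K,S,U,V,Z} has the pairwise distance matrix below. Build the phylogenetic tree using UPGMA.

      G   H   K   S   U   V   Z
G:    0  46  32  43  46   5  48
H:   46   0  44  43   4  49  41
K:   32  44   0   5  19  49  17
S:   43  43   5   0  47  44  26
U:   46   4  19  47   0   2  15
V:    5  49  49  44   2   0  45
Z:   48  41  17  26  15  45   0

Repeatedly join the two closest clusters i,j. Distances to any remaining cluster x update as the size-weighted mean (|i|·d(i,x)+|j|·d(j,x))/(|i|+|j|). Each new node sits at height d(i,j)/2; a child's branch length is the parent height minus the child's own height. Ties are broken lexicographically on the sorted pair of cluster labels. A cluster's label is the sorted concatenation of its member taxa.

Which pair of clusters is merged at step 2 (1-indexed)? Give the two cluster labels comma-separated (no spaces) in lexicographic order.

K,S

1. join U+V (d=2) ⇒ UV; edges |U|=1, |V|=1
  updated: d(G,UV)=51/2, d(H,UV)=53/2, d(K,UV)=34, d(S,UV)=91/2, d(UV,Z)=30
2. join K+S (d=5) ⇒ KS; edges |K|=5/2, |S|=5/2
  updated: d(G,KS)=75/2, d(H,KS)=87/2, d(KS,UV)=159/4, d(KS,Z)=43/2
3. join KS+Z (d=43/2) ⇒ KSZ; edges |KS|=33/4, |Z|=43/4
  updated: d(G,KSZ)=41, d(H,KSZ)=128/3, d(KSZ,UV)=73/2
4. join G+UV (d=51/2) ⇒ GUV; edges |G|=51/4, |UV|=47/4
  updated: d(GUV,H)=33, d(GUV,KSZ)=38
5. join GUV+H (d=33) ⇒ GHUV; edges |GUV|=15/4, |H|=33/2
  updated: d(GHUV,KSZ)=235/6
6. join GHUV+KSZ (d=235/6) ⇒ GHKSUVZ; edges |GHUV|=37/12, |KSZ|=53/6
final tree: (((G:51/4,(U:1,V:1):47/4):15/4,H:33/2):37/12,((K:5/2,S:5/2):33/4,Z:43/4):53/6)
total length: 248/3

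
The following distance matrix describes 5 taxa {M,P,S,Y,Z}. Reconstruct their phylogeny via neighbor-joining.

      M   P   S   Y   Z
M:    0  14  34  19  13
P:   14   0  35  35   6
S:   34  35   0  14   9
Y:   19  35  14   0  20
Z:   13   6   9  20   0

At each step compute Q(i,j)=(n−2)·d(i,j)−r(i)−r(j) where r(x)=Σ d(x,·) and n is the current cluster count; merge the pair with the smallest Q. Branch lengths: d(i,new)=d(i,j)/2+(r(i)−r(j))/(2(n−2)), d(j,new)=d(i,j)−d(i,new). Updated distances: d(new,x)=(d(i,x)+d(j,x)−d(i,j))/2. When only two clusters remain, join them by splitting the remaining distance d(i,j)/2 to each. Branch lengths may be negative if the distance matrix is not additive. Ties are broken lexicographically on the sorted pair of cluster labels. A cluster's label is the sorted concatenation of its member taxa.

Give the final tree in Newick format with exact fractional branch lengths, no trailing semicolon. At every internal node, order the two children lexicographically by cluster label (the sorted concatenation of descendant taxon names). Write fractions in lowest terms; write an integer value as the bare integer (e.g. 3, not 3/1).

(((M:53/8,P:59/8):47/8,(S:23/3,Y:19/3):87/8):-27/16,Z:-27/16)

1. join S+Y (d=14, Q=-138) ⇒ SY; edges |S|=23/3, |Y|=19/3
  updated: d(M,SY)=39/2, d(P,SY)=28, d(SY,Z)=15/2
2. join M+P (d=14, Q=-133/2) ⇒ MP; edges |M|=53/8, |P|=59/8
  updated: d(MP,SY)=67/4, d(MP,Z)=5/2
3. join MP+SY (d=67/4, Q=-107/4) ⇒ MPSY; edges |MP|=47/8, |SY|=87/8
  updated: d(MPSY,Z)=-27/8
4. join MPSY+Z (d=-27/8) ⇒ MPSYZ; edges |MPSY|=-27/16, |Z|=-27/16
final tree: (((M:53/8,P:59/8):47/8,(S:23/3,Y:19/3):87/8):-27/16,Z:-27/16)
total length: 331/8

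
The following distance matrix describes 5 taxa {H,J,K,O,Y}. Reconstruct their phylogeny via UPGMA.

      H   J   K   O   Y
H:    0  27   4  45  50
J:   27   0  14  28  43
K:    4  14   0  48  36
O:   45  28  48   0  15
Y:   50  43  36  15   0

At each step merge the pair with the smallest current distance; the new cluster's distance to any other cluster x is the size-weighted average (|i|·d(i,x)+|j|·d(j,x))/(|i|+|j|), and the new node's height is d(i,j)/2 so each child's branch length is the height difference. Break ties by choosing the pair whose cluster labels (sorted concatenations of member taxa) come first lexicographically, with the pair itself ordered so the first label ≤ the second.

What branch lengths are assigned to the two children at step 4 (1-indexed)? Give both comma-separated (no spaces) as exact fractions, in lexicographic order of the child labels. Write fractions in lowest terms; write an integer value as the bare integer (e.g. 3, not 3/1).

127/12,40/3

step 1: merge (H,K) at d=4; branch lengths H→2, K→2; new cluster HK
  updated: d(HK,J)=41/2, d(HK,O)=93/2, d(HK,Y)=43
step 2: merge (O,Y) at d=15; branch lengths O→15/2, Y→15/2; new cluster OY
  updated: d(HK,OY)=179/4, d(J,OY)=71/2
step 3: merge (HK,J) at d=41/2; branch lengths HK→33/4, J→41/4; new cluster HJK
  updated: d(HJK,OY)=125/3
step 4: merge (HJK,OY) at d=125/3; branch lengths HJK→127/12, OY→40/3; new cluster HJKOY
final tree: (((H:2,K:2):33/4,J:41/4):127/12,(O:15/2,Y:15/2):40/3)
total length: 737/12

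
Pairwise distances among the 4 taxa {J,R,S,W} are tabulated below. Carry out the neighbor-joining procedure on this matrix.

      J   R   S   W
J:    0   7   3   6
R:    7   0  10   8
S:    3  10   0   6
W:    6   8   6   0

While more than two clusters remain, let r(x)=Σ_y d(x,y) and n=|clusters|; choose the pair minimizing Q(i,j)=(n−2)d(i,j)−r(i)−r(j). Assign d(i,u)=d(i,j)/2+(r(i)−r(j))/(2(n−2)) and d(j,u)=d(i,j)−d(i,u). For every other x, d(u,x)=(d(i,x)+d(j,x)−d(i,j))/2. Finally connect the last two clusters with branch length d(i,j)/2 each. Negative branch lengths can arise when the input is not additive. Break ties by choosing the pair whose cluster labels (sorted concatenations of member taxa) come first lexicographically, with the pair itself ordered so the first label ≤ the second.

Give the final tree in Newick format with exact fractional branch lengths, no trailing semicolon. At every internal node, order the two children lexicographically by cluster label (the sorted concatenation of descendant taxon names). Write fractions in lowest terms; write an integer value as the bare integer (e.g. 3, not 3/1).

(((J:3/4,S:9/4):7/4,R:21/4):11/8,W:11/8)

step 1: merge (J,S) at d=3, Q=-29; branch lengths J→3/4, S→9/4; new cluster JS
  updated: d(JS,R)=7, d(JS,W)=9/2
step 2: merge (JS,R) at d=7, Q=-39/2; branch lengths JS→7/4, R→21/4; new cluster JRS
  updated: d(JRS,W)=11/4
step 3: merge (JRS,W) at d=11/4; branch lengths JRS→11/8, W→11/8; new cluster JRSW
final tree: (((J:3/4,S:9/4):7/4,R:21/4):11/8,W:11/8)
total length: 51/4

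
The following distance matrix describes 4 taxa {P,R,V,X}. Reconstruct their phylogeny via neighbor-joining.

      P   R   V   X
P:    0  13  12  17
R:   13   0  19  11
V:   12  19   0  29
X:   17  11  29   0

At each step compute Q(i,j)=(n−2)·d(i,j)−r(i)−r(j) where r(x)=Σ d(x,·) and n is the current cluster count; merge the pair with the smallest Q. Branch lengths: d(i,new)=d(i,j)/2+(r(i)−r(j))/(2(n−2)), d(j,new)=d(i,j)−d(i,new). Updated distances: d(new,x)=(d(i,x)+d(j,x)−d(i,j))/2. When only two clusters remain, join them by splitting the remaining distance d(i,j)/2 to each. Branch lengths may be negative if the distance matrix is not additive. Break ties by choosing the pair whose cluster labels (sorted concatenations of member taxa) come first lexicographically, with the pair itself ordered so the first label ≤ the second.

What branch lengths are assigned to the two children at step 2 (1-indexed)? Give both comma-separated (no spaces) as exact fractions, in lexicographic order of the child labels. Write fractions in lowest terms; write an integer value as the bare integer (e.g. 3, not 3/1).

1. join P+V (d=12, Q=-78) ⇒ PV; edges |P|=3/2, |V|=21/2
  updated: d(PV,R)=10, d(PV,X)=17
2. join PV+R (d=10, Q=-38) ⇒ PRV; edges |PV|=8, |R|=2
  updated: d(PRV,X)=9
3. join PRV+X (d=9) ⇒ PRVX; edges |PRV|=9/2, |X|=9/2
final tree: (((P:3/2,V:21/2):8,R:2):9/2,X:9/2)
total length: 31

8,2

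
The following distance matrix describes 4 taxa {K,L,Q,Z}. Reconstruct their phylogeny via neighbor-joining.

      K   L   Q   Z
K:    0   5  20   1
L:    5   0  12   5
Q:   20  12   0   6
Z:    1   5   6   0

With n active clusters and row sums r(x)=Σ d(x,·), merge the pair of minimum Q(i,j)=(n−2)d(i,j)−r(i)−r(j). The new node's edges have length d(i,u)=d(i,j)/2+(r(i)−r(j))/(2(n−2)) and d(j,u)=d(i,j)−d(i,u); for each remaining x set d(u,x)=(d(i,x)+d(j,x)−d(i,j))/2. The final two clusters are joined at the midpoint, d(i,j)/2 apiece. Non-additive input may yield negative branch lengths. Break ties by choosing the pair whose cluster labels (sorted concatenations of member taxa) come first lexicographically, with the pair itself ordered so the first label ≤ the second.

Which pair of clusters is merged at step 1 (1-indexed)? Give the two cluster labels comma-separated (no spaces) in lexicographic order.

K,L

1. join K+L (d=5, Q=-38) ⇒ KL; edges |K|=7/2, |L|=3/2
  updated: d(KL,Q)=27/2, d(KL,Z)=1/2
2. join KL+Q (d=27/2, Q=-20) ⇒ KLQ; edges |KL|=4, |Q|=19/2
  updated: d(KLQ,Z)=-7/2
3. join KLQ+Z (d=-7/2) ⇒ KLQZ; edges |KLQ|=-7/4, |Z|=-7/4
final tree: (((K:7/2,L:3/2):4,Q:19/2):-7/4,Z:-7/4)
total length: 15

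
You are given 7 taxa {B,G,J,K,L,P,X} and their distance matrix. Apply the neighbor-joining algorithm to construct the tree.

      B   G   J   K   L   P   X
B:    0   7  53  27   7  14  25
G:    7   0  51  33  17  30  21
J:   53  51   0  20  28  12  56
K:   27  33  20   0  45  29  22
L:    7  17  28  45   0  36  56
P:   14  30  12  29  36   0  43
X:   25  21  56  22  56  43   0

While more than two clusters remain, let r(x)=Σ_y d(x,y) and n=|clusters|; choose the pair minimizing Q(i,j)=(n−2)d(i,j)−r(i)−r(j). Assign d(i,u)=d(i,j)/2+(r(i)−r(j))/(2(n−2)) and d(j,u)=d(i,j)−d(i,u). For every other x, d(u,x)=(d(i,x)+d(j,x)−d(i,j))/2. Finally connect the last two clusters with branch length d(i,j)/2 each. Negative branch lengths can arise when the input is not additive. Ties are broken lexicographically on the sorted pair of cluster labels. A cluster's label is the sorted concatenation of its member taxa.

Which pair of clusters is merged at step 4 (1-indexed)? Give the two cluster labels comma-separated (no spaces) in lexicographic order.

1. join J+P (d=12, Q=-324) ⇒ JP; edges |J|=58/5, |P|=2/5
  updated: d(B,JP)=55/2, d(G,JP)=69/2, d(JP,K)=37/2, d(JP,L)=26, d(JP,X)=87/2
2. join K+X (d=22, Q=-225) ⇒ KX; edges |K|=33/4, |X|=55/4
  updated: d(B,KX)=15, d(G,KX)=16, d(JP,KX)=20, d(KX,L)=79/2
3. join JP+KX (d=20, Q=-277/2) ⇒ JKPX; edges |JP|=155/12, |KX|=85/12
  updated: d(B,JKPX)=45/4, d(G,JKPX)=61/4, d(JKPX,L)=91/4
4. join B+L (d=7, Q=-58) ⇒ BL; edges |B|=-15/8, |L|=71/8
  updated: d(BL,G)=17/2, d(BL,JKPX)=27/2
5. join BL+G (d=17/2, Q=-149/4) ⇒ BGL; edges |BL|=27/8, |G|=41/8
  updated: d(BGL,JKPX)=81/8
6. join BGL+JKPX (d=81/8) ⇒ BGJKLPX; edges |BGL|=81/16, |JKPX|=81/16
final tree: (((B:-15/8,L:71/8):27/8,G:41/8):81/16,((J:58/5,P:2/5):155/12,(K:33/4,X:55/4):85/12):81/16)
total length: 637/8

B,L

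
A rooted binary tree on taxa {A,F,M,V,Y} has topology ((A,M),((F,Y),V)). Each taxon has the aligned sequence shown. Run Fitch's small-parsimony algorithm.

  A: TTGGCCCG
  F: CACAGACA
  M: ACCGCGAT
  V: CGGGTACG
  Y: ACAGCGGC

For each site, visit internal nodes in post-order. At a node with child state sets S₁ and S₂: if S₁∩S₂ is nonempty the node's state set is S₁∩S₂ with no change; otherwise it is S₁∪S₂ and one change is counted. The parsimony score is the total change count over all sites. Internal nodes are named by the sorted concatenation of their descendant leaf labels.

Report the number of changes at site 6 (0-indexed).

AM@0: {T} ∪ {A} = {A,T} (union, +1)
FY@0: {C} ∪ {A} = {A,C} (union, +1)
FVY@0: {A,C} ∩ {C} = {C} (intersection, +0)
AFMVY@0: {A,T} ∪ {C} = {A,C,T} (union, +1)
AM@1: {T} ∪ {C} = {C,T} (union, +1)
FY@1: {A} ∪ {C} = {A,C} (union, +1)
FVY@1: {A,C} ∪ {G} = {A,C,G} (union, +1)
AFMVY@1: {C,T} ∩ {A,C,G} = {C} (intersection, +0)
AM@2: {G} ∪ {C} = {C,G} (union, +1)
FY@2: {C} ∪ {A} = {A,C} (union, +1)
FVY@2: {A,C} ∪ {G} = {A,C,G} (union, +1)
AFMVY@2: {C,G} ∩ {A,C,G} = {C,G} (intersection, +0)
AM@3: {G} ∩ {G} = {G} (intersection, +0)
FY@3: {A} ∪ {G} = {A,G} (union, +1)
FVY@3: {A,G} ∩ {G} = {G} (intersection, +0)
AFMVY@3: {G} ∩ {G} = {G} (intersection, +0)
AM@4: {C} ∩ {C} = {C} (intersection, +0)
FY@4: {G} ∪ {C} = {C,G} (union, +1)
FVY@4: {C,G} ∪ {T} = {C,G,T} (union, +1)
AFMVY@4: {C} ∩ {C,G,T} = {C} (intersection, +0)
AM@5: {C} ∪ {G} = {C,G} (union, +1)
FY@5: {A} ∪ {G} = {A,G} (union, +1)
FVY@5: {A,G} ∩ {A} = {A} (intersection, +0)
AFMVY@5: {C,G} ∪ {A} = {A,C,G} (union, +1)
AM@6: {C} ∪ {A} = {A,C} (union, +1)
FY@6: {C} ∪ {G} = {C,G} (union, +1)
FVY@6: {C,G} ∩ {C} = {C} (intersection, +0)
AFMVY@6: {A,C} ∩ {C} = {C} (intersection, +0)
AM@7: {G} ∪ {T} = {G,T} (union, +1)
FY@7: {A} ∪ {C} = {A,C} (union, +1)
FVY@7: {A,C} ∪ {G} = {A,C,G} (union, +1)
AFMVY@7: {G,T} ∩ {A,C,G} = {G} (intersection, +0)
per-site changes: [3, 3, 3, 1, 2, 3, 2, 3]; total = 20

2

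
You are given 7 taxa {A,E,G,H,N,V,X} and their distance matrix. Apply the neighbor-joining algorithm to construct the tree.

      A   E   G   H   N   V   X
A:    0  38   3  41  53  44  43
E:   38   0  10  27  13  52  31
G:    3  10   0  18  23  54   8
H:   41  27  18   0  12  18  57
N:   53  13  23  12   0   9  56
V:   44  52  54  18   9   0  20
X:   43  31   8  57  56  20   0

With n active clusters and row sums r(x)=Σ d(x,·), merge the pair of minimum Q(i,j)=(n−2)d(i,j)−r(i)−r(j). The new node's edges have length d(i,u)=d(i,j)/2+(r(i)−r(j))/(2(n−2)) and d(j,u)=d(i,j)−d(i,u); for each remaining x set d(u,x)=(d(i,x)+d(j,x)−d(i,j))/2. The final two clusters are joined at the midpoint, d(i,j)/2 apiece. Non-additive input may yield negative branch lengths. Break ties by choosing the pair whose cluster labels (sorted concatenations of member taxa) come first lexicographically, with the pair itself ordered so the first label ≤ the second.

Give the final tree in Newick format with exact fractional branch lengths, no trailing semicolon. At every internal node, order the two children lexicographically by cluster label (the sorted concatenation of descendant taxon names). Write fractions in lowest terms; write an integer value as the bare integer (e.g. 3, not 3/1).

1. join A+G (d=3, Q=-323) ⇒ AG; edges |A|=121/10, |G|=-91/10
  updated: d(AG,E)=45/2, d(AG,H)=28, d(AG,N)=73/2, d(AG,V)=95/2, d(AG,X)=24
2. join V+X (d=20, Q=-509/2) ⇒ VX; edges |V|=77/16, |X|=243/16
  updated: d(AG,VX)=103/4, d(E,VX)=63/2, d(H,VX)=55/2, d(N,VX)=45/2
3. join AG+VX (d=103/4, Q=-571/4) ⇒ AGVX; edges |AG|=331/24, |VX|=287/24
  updated: d(AGVX,E)=113/8, d(AGVX,H)=119/8, d(AGVX,N)=133/8
4. join AGVX+E (d=113/8, Q=-143/2) ⇒ AEGVX; edges |AGVX|=79/16, |E|=147/16
  updated: d(AEGVX,H)=111/8, d(AEGVX,N)=31/4
5. join AEGVX+H (d=111/8, Q=-269/8) ⇒ AEGHVX; edges |AEGVX|=77/16, |H|=145/16
  updated: d(AEGHVX,N)=47/16
6. join AEGHVX+N (d=47/16) ⇒ AEGHNVX; edges |AEGHVX|=47/32, |N|=47/32
final tree: (((((A:121/10,G:-91/10):331/24,(V:77/16,X:243/16):287/24):79/16,E:147/16):77/16,H:145/16):47/32,N:47/32)
total length: 1275/16

(((((A:121/10,G:-91/10):331/24,(V:77/16,X:243/16):287/24):79/16,E:147/16):77/16,H:145/16):47/32,N:47/32)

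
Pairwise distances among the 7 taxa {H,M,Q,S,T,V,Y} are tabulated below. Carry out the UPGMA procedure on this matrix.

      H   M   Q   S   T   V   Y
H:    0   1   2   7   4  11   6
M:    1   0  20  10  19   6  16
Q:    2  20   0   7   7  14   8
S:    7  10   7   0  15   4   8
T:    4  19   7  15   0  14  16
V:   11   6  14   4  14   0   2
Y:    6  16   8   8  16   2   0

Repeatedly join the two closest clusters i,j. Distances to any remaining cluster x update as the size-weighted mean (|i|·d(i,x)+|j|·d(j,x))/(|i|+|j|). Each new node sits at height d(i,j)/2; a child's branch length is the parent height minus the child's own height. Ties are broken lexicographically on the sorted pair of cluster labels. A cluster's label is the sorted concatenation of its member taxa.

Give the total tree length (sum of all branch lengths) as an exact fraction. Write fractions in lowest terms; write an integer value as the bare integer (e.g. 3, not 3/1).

737/30

1. join H+M (d=1) ⇒ HM; edges |H|=1/2, |M|=1/2
  updated: d(HM,Q)=11, d(HM,S)=17/2, d(HM,T)=23/2, d(HM,V)=17/2, d(HM,Y)=11
2. join V+Y (d=2) ⇒ VY; edges |V|=1, |Y|=1
  updated: d(HM,VY)=39/4, d(Q,VY)=11, d(S,VY)=6, d(T,VY)=15
3. join S+VY (d=6) ⇒ SVY; edges |S|=3, |VY|=2
  updated: d(HM,SVY)=28/3, d(Q,SVY)=29/3, d(SVY,T)=15
4. join Q+T (d=7) ⇒ QT; edges |Q|=7/2, |T|=7/2
  updated: d(HM,QT)=45/4, d(QT,SVY)=37/3
5. join HM+SVY (d=28/3) ⇒ HMSVY; edges |HM|=25/6, |SVY|=5/3
  updated: d(HMSVY,QT)=119/10
6. join HMSVY+QT (d=119/10) ⇒ HMQSTVY; edges |HMSVY|=77/60, |QT|=49/20
final tree: (((H:1/2,M:1/2):25/6,(S:3,(V:1,Y:1):2):5/3):77/60,(Q:7/2,T:7/2):49/20)
total length: 737/30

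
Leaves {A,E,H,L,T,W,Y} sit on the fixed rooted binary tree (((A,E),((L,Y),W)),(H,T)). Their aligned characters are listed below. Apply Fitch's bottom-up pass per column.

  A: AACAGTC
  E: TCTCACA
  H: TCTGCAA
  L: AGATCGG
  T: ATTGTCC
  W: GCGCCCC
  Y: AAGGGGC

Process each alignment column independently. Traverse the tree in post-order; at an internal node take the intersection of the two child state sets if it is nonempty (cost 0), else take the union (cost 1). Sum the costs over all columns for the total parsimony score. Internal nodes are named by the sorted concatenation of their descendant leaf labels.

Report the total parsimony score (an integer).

AE@0: {A} ∪ {T} = {A,T} (union, +1)
LY@0: {A} ∩ {A} = {A} (intersection, +0)
LWY@0: {A} ∪ {G} = {A,G} (union, +1)
AELWY@0: {A,T} ∩ {A,G} = {A} (intersection, +0)
HT@0: {T} ∪ {A} = {A,T} (union, +1)
AEHLTWY@0: {A} ∩ {A,T} = {A} (intersection, +0)
AE@1: {A} ∪ {C} = {A,C} (union, +1)
LY@1: {G} ∪ {A} = {A,G} (union, +1)
LWY@1: {A,G} ∪ {C} = {A,C,G} (union, +1)
AELWY@1: {A,C} ∩ {A,C,G} = {A,C} (intersection, +0)
HT@1: {C} ∪ {T} = {C,T} (union, +1)
AEHLTWY@1: {A,C} ∩ {C,T} = {C} (intersection, +0)
AE@2: {C} ∪ {T} = {C,T} (union, +1)
LY@2: {A} ∪ {G} = {A,G} (union, +1)
LWY@2: {A,G} ∩ {G} = {G} (intersection, +0)
AELWY@2: {C,T} ∪ {G} = {C,G,T} (union, +1)
HT@2: {T} ∩ {T} = {T} (intersection, +0)
AEHLTWY@2: {C,G,T} ∩ {T} = {T} (intersection, +0)
AE@3: {A} ∪ {C} = {A,C} (union, +1)
LY@3: {T} ∪ {G} = {G,T} (union, +1)
LWY@3: {G,T} ∪ {C} = {C,G,T} (union, +1)
AELWY@3: {A,C} ∩ {C,G,T} = {C} (intersection, +0)
HT@3: {G} ∩ {G} = {G} (intersection, +0)
AEHLTWY@3: {C} ∪ {G} = {C,G} (union, +1)
AE@4: {G} ∪ {A} = {A,G} (union, +1)
LY@4: {C} ∪ {G} = {C,G} (union, +1)
LWY@4: {C,G} ∩ {C} = {C} (intersection, +0)
AELWY@4: {A,G} ∪ {C} = {A,C,G} (union, +1)
HT@4: {C} ∪ {T} = {C,T} (union, +1)
AEHLTWY@4: {A,C,G} ∩ {C,T} = {C} (intersection, +0)
AE@5: {T} ∪ {C} = {C,T} (union, +1)
LY@5: {G} ∩ {G} = {G} (intersection, +0)
LWY@5: {G} ∪ {C} = {C,G} (union, +1)
AELWY@5: {C,T} ∩ {C,G} = {C} (intersection, +0)
HT@5: {A} ∪ {C} = {A,C} (union, +1)
AEHLTWY@5: {C} ∩ {A,C} = {C} (intersection, +0)
AE@6: {C} ∪ {A} = {A,C} (union, +1)
LY@6: {G} ∪ {C} = {C,G} (union, +1)
LWY@6: {C,G} ∩ {C} = {C} (intersection, +0)
AELWY@6: {A,C} ∩ {C} = {C} (intersection, +0)
HT@6: {A} ∪ {C} = {A,C} (union, +1)
AEHLTWY@6: {C} ∩ {A,C} = {C} (intersection, +0)
per-site changes: [3, 4, 3, 4, 4, 3, 3]; total = 24

24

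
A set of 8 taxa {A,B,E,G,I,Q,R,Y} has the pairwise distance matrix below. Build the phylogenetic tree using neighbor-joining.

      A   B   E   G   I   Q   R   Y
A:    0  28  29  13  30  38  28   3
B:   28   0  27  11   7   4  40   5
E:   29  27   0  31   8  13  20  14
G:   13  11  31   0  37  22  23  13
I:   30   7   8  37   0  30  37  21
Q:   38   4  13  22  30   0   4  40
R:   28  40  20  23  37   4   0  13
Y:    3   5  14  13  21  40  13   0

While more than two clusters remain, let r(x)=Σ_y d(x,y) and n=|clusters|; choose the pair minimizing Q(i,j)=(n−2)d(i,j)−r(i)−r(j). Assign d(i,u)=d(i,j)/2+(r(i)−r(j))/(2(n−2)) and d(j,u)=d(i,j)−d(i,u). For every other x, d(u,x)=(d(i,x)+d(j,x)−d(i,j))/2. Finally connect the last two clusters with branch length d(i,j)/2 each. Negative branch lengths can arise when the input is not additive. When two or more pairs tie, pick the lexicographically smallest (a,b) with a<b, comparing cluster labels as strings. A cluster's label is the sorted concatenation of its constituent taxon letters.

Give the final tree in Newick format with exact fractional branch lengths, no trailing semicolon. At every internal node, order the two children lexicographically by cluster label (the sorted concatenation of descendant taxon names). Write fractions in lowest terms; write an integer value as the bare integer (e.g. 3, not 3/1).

(((((A:107/16,Y:-59/16):43/8,G:49/8):139/32,B:93/32):131/32,(E:29/10,I:51/10):253/32):355/64,(Q:5/6,R:19/6):355/64)

step 1: merge (Q,R) at d=4, Q=-292; branch lengths Q→5/6, R→19/6; new cluster QR
  updated: d(A,QR)=31, d(B,QR)=20, d(E,QR)=29/2, d(G,QR)=41/2, d(I,QR)=63/2, d(QR,Y)=49/2
step 2: merge (E,I) at d=8, Q=-218; branch lengths E→29/10, I→51/10; new cluster EI
  updated: d(A,EI)=51/2, d(B,EI)=13, d(EI,G)=30, d(EI,QR)=19, d(EI,Y)=27/2
step 3: merge (A,Y) at d=3, Q=-295/2; branch lengths A→107/16, Y→-59/16; new cluster AY
  updated: d(AY,B)=15, d(AY,EI)=18, d(AY,G)=23/2, d(AY,QR)=105/4
step 4: merge (AY,G) at d=23/2, Q=-437/4; branch lengths AY→43/8, G→49/8; new cluster AGY
  updated: d(AGY,B)=29/4, d(AGY,EI)=73/4, d(AGY,QR)=141/8
step 5: merge (AGY,B) at d=29/4, Q=-551/8; branch lengths AGY→139/32, B→93/32; new cluster ABGY
  updated: d(ABGY,EI)=12, d(ABGY,QR)=243/16
step 6: merge (ABGY,EI) at d=12, Q=-739/16; branch lengths ABGY→131/32, EI→253/32; new cluster ABEGIY
  updated: d(ABEGIY,QR)=355/32
step 7: merge (ABEGIY,QR) at d=355/32; branch lengths ABEGIY→355/64, QR→355/64; new cluster ABEGIQRY
final tree: (((((A:107/16,Y:-59/16):43/8,G:49/8):139/32,B:93/32):131/32,(E:29/10,I:51/10):253/32):355/64,(Q:5/6,R:19/6):355/64)
total length: 1819/32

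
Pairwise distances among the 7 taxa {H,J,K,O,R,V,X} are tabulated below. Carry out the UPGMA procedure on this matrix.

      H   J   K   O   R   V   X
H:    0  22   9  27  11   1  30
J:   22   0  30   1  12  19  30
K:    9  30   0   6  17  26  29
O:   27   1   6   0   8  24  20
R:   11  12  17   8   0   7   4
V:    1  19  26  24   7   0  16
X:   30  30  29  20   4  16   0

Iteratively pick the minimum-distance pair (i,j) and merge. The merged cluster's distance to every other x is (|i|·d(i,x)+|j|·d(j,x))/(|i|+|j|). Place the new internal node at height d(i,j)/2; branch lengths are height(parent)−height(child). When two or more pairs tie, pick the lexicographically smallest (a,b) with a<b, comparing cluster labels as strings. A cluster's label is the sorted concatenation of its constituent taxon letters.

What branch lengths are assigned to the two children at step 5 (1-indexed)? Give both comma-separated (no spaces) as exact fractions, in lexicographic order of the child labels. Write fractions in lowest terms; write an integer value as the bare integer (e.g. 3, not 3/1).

17/2,9

step 1: merge (H,V) at d=1; branch lengths H→1/2, V→1/2; new cluster HV
  updated: d(HV,J)=41/2, d(HV,K)=35/2, d(HV,O)=51/2, d(HV,R)=9, d(HV,X)=23
step 2: merge (J,O) at d=1; branch lengths J→1/2, O→1/2; new cluster JO
  updated: d(HV,JO)=23, d(JO,K)=18, d(JO,R)=10, d(JO,X)=25
step 3: merge (R,X) at d=4; branch lengths R→2, X→2; new cluster RX
  updated: d(HV,RX)=16, d(JO,RX)=35/2, d(K,RX)=23
step 4: merge (HV,RX) at d=16; branch lengths HV→15/2, RX→6; new cluster HRVX
  updated: d(HRVX,JO)=81/4, d(HRVX,K)=81/4
step 5: merge (JO,K) at d=18; branch lengths JO→17/2, K→9; new cluster JKO
  updated: d(HRVX,JKO)=81/4
step 6: merge (HRVX,JKO) at d=81/4; branch lengths HRVX→17/8, JKO→9/8; new cluster HJKORVX
final tree: (((H:1/2,V:1/2):15/2,(R:2,X:2):6):17/8,((J:1/2,O:1/2):17/2,K:9):9/8)
total length: 161/4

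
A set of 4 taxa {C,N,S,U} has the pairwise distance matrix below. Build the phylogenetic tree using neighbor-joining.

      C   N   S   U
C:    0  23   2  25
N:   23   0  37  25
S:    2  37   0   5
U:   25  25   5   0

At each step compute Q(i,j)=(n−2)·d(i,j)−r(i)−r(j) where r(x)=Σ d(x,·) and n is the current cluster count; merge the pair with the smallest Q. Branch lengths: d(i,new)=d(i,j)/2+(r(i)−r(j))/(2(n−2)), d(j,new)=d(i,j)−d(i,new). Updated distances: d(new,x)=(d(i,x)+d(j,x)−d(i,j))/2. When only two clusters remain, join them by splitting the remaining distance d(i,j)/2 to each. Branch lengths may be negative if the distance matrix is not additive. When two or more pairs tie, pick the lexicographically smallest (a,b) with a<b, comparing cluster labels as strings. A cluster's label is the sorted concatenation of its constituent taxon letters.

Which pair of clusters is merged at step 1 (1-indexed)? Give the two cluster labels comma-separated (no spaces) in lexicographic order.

C,S

1. join C+S (d=2, Q=-90) ⇒ CS; edges |C|=5/2, |S|=-1/2
  updated: d(CS,N)=29, d(CS,U)=14
2. join CS+N (d=29, Q=-68) ⇒ CNS; edges |CS|=9, |N|=20
  updated: d(CNS,U)=5
3. join CNS+U (d=5) ⇒ CNSU; edges |CNS|=5/2, |U|=5/2
final tree: (((C:5/2,S:-1/2):9,N:20):5/2,U:5/2)
total length: 36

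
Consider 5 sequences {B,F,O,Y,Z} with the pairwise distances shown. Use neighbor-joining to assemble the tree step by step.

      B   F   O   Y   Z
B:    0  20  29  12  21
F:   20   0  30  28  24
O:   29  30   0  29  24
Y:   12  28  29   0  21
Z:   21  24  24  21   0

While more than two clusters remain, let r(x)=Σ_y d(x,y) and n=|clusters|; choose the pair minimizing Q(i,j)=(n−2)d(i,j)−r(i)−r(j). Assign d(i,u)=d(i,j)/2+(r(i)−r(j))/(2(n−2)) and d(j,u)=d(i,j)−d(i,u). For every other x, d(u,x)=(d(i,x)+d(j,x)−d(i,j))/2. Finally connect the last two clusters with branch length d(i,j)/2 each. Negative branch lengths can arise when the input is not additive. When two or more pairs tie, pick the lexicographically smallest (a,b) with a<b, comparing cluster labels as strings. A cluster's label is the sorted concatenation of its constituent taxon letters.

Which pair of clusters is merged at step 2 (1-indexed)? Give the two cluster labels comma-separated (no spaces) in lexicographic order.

BY,F

1. join B+Y (d=12, Q=-136) ⇒ BY; edges |B|=14/3, |Y|=22/3
  updated: d(BY,F)=18, d(BY,O)=23, d(BY,Z)=15
2. join BY+F (d=18, Q=-92) ⇒ BFY; edges |BY|=5, |F|=13
  updated: d(BFY,O)=35/2, d(BFY,Z)=21/2
3. join BFY+O (d=35/2, Q=-52) ⇒ BFOY; edges |BFY|=2, |O|=31/2
  updated: d(BFOY,Z)=17/2
4. join BFOY+Z (d=17/2) ⇒ BFOYZ; edges |BFOY|=17/4, |Z|=17/4
final tree: ((((B:14/3,Y:22/3):5,F:13):2,O:31/2):17/4,Z:17/4)
total length: 56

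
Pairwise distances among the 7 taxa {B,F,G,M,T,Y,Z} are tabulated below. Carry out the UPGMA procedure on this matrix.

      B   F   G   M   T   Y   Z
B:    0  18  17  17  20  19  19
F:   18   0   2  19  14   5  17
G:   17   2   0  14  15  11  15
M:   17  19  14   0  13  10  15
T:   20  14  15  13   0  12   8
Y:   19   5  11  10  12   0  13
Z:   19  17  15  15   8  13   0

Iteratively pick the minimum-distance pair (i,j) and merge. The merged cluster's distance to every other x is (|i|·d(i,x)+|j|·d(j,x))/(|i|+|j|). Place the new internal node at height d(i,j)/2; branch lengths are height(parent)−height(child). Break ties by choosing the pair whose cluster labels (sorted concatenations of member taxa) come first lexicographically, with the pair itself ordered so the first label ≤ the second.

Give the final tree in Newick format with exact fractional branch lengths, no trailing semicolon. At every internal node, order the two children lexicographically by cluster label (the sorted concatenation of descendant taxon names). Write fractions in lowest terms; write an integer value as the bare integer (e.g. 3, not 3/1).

1. join F+G (d=2) ⇒ FG; edges |F|=1, |G|=1
  updated: d(B,FG)=35/2, d(FG,M)=33/2, d(FG,T)=29/2, d(FG,Y)=8, d(FG,Z)=16
2. join FG+Y (d=8) ⇒ FGY; edges |FG|=3, |Y|=4
  updated: d(B,FGY)=18, d(FGY,M)=43/3, d(FGY,T)=41/3, d(FGY,Z)=15
3. join T+Z (d=8) ⇒ TZ; edges |T|=4, |Z|=4
  updated: d(B,TZ)=39/2, d(FGY,TZ)=43/3, d(M,TZ)=14
4. join M+TZ (d=14) ⇒ MTZ; edges |M|=7, |TZ|=3
  updated: d(B,MTZ)=56/3, d(FGY,MTZ)=43/3
5. join FGY+MTZ (d=43/3) ⇒ FGMTYZ; edges |FGY|=19/6, |MTZ|=1/6
  updated: d(B,FGMTYZ)=55/3
6. join B+FGMTYZ (d=55/3) ⇒ BFGMTYZ; edges |B|=55/6, |FGMTYZ|=2
final tree: (B:55/6,(((F:1,G:1):3,Y:4):19/6,(M:7,(T:4,Z:4):3):1/6):2)
total length: 83/2

(B:55/6,(((F:1,G:1):3,Y:4):19/6,(M:7,(T:4,Z:4):3):1/6):2)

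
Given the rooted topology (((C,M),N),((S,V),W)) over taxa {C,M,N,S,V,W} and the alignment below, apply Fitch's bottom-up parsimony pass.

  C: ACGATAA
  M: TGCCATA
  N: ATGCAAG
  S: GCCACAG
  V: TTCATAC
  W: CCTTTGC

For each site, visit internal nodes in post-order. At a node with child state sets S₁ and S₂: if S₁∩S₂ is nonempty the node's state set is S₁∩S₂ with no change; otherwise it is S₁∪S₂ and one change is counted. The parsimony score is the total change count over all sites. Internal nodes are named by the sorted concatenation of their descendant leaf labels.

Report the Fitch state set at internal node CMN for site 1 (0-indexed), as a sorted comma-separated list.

site 0, node CM: C={A} ∪ M={T} → {A,T} (+1)
site 0, node CMN: CM={A,T} ∩ N={A} → {A} (+0)
site 0, node SV: S={G} ∪ V={T} → {G,T} (+1)
site 0, node SVW: SV={G,T} ∪ W={C} → {C,G,T} (+1)
site 0, node CMNSVW: CMN={A} ∪ SVW={C,G,T} → {A,C,G,T} (+1)
site 1, node CM: C={C} ∪ M={G} → {C,G} (+1)
site 1, node CMN: CM={C,G} ∪ N={T} → {C,G,T} (+1)
site 1, node SV: S={C} ∪ V={T} → {C,T} (+1)
site 1, node SVW: SV={C,T} ∩ W={C} → {C} (+0)
site 1, node CMNSVW: CMN={C,G,T} ∩ SVW={C} → {C} (+0)
site 2, node CM: C={G} ∪ M={C} → {C,G} (+1)
site 2, node CMN: CM={C,G} ∩ N={G} → {G} (+0)
site 2, node SV: S={C} ∩ V={C} → {C} (+0)
site 2, node SVW: SV={C} ∪ W={T} → {C,T} (+1)
site 2, node CMNSVW: CMN={G} ∪ SVW={C,T} → {C,G,T} (+1)
site 3, node CM: C={A} ∪ M={C} → {A,C} (+1)
site 3, node CMN: CM={A,C} ∩ N={C} → {C} (+0)
site 3, node SV: S={A} ∩ V={A} → {A} (+0)
site 3, node SVW: SV={A} ∪ W={T} → {A,T} (+1)
site 3, node CMNSVW: CMN={C} ∪ SVW={A,T} → {A,C,T} (+1)
site 4, node CM: C={T} ∪ M={A} → {A,T} (+1)
site 4, node CMN: CM={A,T} ∩ N={A} → {A} (+0)
site 4, node SV: S={C} ∪ V={T} → {C,T} (+1)
site 4, node SVW: SV={C,T} ∩ W={T} → {T} (+0)
site 4, node CMNSVW: CMN={A} ∪ SVW={T} → {A,T} (+1)
site 5, node CM: C={A} ∪ M={T} → {A,T} (+1)
site 5, node CMN: CM={A,T} ∩ N={A} → {A} (+0)
site 5, node SV: S={A} ∩ V={A} → {A} (+0)
site 5, node SVW: SV={A} ∪ W={G} → {A,G} (+1)
site 5, node CMNSVW: CMN={A} ∩ SVW={A,G} → {A} (+0)
site 6, node CM: C={A} ∩ M={A} → {A} (+0)
site 6, node CMN: CM={A} ∪ N={G} → {A,G} (+1)
site 6, node SV: S={G} ∪ V={C} → {C,G} (+1)
site 6, node SVW: SV={C,G} ∩ W={C} → {C} (+0)
site 6, node CMNSVW: CMN={A,G} ∪ SVW={C} → {A,C,G} (+1)
per-site changes: [4, 3, 3, 3, 3, 2, 3]; total = 21

C,G,T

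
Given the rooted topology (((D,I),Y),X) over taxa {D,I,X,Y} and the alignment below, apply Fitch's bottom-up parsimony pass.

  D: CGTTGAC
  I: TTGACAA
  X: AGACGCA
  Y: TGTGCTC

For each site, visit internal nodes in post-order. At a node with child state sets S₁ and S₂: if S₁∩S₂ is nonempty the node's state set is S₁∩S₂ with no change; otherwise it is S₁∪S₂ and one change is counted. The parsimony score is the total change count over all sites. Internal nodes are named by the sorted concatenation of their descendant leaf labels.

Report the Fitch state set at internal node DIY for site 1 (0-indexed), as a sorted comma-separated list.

[col 0] DI: children D:{C}, I:{T} ∪→ {C,T}; cost 1
[col 0] DIY: children DI:{C,T}, Y:{T} ∩→ {T}; cost 0
[col 0] DIXY: children DIY:{T}, X:{A} ∪→ {A,T}; cost 1
[col 1] DI: children D:{G}, I:{T} ∪→ {G,T}; cost 1
[col 1] DIY: children DI:{G,T}, Y:{G} ∩→ {G}; cost 0
[col 1] DIXY: children DIY:{G}, X:{G} ∩→ {G}; cost 0
[col 2] DI: children D:{T}, I:{G} ∪→ {G,T}; cost 1
[col 2] DIY: children DI:{G,T}, Y:{T} ∩→ {T}; cost 0
[col 2] DIXY: children DIY:{T}, X:{A} ∪→ {A,T}; cost 1
[col 3] DI: children D:{T}, I:{A} ∪→ {A,T}; cost 1
[col 3] DIY: children DI:{A,T}, Y:{G} ∪→ {A,G,T}; cost 1
[col 3] DIXY: children DIY:{A,G,T}, X:{C} ∪→ {A,C,G,T}; cost 1
[col 4] DI: children D:{G}, I:{C} ∪→ {C,G}; cost 1
[col 4] DIY: children DI:{C,G}, Y:{C} ∩→ {C}; cost 0
[col 4] DIXY: children DIY:{C}, X:{G} ∪→ {C,G}; cost 1
[col 5] DI: children D:{A}, I:{A} ∩→ {A}; cost 0
[col 5] DIY: children DI:{A}, Y:{T} ∪→ {A,T}; cost 1
[col 5] DIXY: children DIY:{A,T}, X:{C} ∪→ {A,C,T}; cost 1
[col 6] DI: children D:{C}, I:{A} ∪→ {A,C}; cost 1
[col 6] DIY: children DI:{A,C}, Y:{C} ∩→ {C}; cost 0
[col 6] DIXY: children DIY:{C}, X:{A} ∪→ {A,C}; cost 1
per-site changes: [2, 1, 2, 3, 2, 2, 2]; total = 14

G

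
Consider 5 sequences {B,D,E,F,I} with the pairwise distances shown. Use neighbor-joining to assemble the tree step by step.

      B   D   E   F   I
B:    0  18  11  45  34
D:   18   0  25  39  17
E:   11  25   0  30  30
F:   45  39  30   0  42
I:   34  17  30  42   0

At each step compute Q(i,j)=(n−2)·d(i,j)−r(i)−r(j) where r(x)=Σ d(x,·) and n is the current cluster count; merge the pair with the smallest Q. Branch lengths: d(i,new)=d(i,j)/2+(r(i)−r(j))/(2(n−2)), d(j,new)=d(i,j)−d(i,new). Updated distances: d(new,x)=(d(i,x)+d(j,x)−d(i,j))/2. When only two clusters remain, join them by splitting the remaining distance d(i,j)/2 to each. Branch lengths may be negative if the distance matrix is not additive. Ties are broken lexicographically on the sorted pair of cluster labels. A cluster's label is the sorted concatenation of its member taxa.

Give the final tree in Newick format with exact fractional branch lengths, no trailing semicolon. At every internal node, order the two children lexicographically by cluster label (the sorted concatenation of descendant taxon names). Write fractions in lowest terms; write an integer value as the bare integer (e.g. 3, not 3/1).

step 1: merge (B,E) at d=11, Q=-171; branch lengths B→15/2, E→7/2; new cluster BE
  updated: d(BE,D)=16, d(BE,F)=32, d(BE,I)=53/2
step 2: merge (BE,F) at d=32, Q=-247/2; branch lengths BE→51/8, F→205/8; new cluster BEF
  updated: d(BEF,D)=23/2, d(BEF,I)=73/4
step 3: merge (BEF,D) at d=23/2, Q=-187/4; branch lengths BEF→51/8, D→41/8; new cluster BDEF
  updated: d(BDEF,I)=95/8
step 4: merge (BDEF,I) at d=95/8; branch lengths BDEF→95/16, I→95/16; new cluster BDEFI
final tree: ((((B:15/2,E:7/2):51/8,F:205/8):51/8,D:41/8):95/16,I:95/16)
total length: 531/8

((((B:15/2,E:7/2):51/8,F:205/8):51/8,D:41/8):95/16,I:95/16)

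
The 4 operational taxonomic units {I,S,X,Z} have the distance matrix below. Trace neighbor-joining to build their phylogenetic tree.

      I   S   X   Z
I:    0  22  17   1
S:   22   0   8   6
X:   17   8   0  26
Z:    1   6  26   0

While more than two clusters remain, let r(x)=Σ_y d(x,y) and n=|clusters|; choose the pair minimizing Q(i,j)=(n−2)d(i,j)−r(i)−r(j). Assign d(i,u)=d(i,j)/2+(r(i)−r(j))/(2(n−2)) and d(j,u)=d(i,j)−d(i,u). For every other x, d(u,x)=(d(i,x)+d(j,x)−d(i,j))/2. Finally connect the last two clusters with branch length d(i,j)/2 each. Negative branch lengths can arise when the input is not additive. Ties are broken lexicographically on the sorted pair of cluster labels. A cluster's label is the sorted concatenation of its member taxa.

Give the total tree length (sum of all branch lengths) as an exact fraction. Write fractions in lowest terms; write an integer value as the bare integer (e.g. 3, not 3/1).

iteration 1: select I,Z (d=1, Q=-71); attach at lengths (9/4, -5/4); label the merged cluster IZ
  updated: d(IZ,S)=27/2, d(IZ,X)=21
iteration 2: select IZ,S (d=27/2, Q=-85/2); attach at lengths (53/4, 1/4); label the merged cluster ISZ
  updated: d(ISZ,X)=31/4
iteration 3: select ISZ,X (d=31/4); attach at lengths (31/8, 31/8); label the merged cluster ISXZ
final tree: (((I:9/4,Z:-5/4):53/4,S:1/4):31/8,X:31/8)
total length: 89/4

89/4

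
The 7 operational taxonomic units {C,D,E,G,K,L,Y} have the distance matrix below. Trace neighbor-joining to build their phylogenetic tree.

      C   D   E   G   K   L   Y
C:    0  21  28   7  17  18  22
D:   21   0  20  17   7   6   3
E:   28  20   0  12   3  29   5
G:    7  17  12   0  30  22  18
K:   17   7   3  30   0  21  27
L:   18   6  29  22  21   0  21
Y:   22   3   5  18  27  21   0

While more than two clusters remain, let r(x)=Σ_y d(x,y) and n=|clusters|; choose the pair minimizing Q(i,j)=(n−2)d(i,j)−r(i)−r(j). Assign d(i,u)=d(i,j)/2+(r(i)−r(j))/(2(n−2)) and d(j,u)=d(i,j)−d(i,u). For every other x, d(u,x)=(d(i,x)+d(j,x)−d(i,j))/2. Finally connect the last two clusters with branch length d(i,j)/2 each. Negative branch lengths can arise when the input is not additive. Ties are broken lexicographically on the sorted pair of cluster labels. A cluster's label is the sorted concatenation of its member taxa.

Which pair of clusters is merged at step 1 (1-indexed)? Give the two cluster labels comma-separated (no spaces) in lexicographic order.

1. join E+K (d=3, Q=-187) ⇒ EK; edges |E|=7/10, |K|=23/10
  updated: d(C,EK)=21, d(D,EK)=12, d(EK,G)=39/2, d(EK,L)=47/2, d(EK,Y)=29/2
2. join C+G (d=7, Q=-289/2) ⇒ CG; edges |C|=67/16, |G|=45/16
  updated: d(CG,D)=31/2, d(CG,EK)=67/4, d(CG,L)=33/2, d(CG,Y)=33/2
3. join D+L (d=6, Q=-171/2) ⇒ DL; edges |D|=-25/12, |L|=97/12
  updated: d(CG,DL)=13, d(DL,EK)=59/4, d(DL,Y)=9
4. join CG+EK (d=67/4, Q=-235/4) ⇒ CEGK; edges |CG|=135/16, |EK|=133/16
  updated: d(CEGK,DL)=11/2, d(CEGK,Y)=57/8
5. join CEGK+DL (d=11/2, Q=-173/8) ⇒ CDEGKL; edges |CEGK|=29/16, |DL|=59/16
  updated: d(CDEGKL,Y)=85/16
6. join CDEGKL+Y (d=85/16) ⇒ CDEGKLY; edges |CDEGKL|=85/32, |Y|=85/32
final tree: ((((C:67/16,G:45/16):135/16,(E:7/10,K:23/10):133/16):29/16,(D:-25/12,L:97/12):59/16):85/32,Y:85/32)
total length: 697/16

E,K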